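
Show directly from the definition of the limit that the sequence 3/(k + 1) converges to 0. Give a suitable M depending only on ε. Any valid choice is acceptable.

M = 3/ε

Fix ε > 0. For k ≥ 1, |3/(k + 1) − 0| = 3/(k + 1) ≤ 3/k.
We need 3/k < ε, i.e. k > 3/ε.
Take M = 3/ε. If k > M then |3/(k + 1)| ≤ 3/k < ε.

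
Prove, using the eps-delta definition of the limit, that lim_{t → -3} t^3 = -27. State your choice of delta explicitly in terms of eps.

delta = min(1, eps/37)

Let eps > 0 be given. We seek delta > 0 with 0 < |t + 3| < delta ⇒ |t^3 + 27| < eps.
Factor: t^3 + 27 = (t + 3)(t^2 - 3t + 9), so |t^3 + 27| = |t + 3|·|t^2 - 3t + 9|.
Restrict delta ≤ 1. Then |t + 3| < 1 gives |t| < 4, so by the triangle inequality |t^2 - 3t + 9| ≤ 4^2 + 3·4 + 9 = 37.
Hence |t^3 + 27| ≤ 37|t + 3|, which is < eps once |t + 3| < eps/37.
Take delta = min(1, eps/37). If 0 < |t + 3| < delta then both bounds hold and |t^3 + 27| ≤ 37|t + 3| < 37·(eps/37) = eps.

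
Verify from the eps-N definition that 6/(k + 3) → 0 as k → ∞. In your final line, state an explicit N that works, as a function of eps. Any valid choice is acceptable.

N = 6/eps

Let eps > 0. For k ≥ 1, |6/(k + 3) − 0| = 6/(k + 3) ≤ 6/k.
We need 6/k < eps, i.e. k > 6/eps.
Take N = 6/eps. If k > N then |6/(k + 3)| ≤ 6/k < eps.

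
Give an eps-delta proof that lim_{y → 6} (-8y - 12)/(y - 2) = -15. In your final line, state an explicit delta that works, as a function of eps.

Suppose eps > 0. We want delta > 0 with 0 < |y − 6| < delta ⇒ |(-8y - 12)/(y - 2) + 15| < eps.
Combining over a common denominator, (-8y - 12)/(y - 2) + 15 = [(-8y - 12)·4 − (-60)·(y - 2)] / [4·(y - 2)] = 28(y − 6) / (4(y - 2)).
So |(-8y - 12)/(y - 2) + 15| = 28|y − 6| / (4·|y − 2|).
Require delta ≤ 2, so |y − 2| ≥ |4| − |y − 6| > 4 − 2 = 2.
Hence |(-8y - 12)/(y - 2) + 15| < 28|y − 6|/(4·2) = (7/2)|y − 6|, which is < eps once |y − 6| < (2/7)eps.
Take delta = min(2, (2/7)eps). Then 0 < |y − 6| < delta forces both bounds, so |(-8y - 12)/(y - 2) + 15| < eps.

delta = min(2, (2/7)eps)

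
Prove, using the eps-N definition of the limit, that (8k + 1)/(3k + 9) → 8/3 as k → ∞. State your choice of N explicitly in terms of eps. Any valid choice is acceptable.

Suppose eps > 0. For k ≥ 1, |(8k + 1)/(3k + 9) − (8/3)| = |-69|/(3(3k + 9)) = 69/(3(3k + 9)).
Since 3k + 9 ≥ 3k for k ≥ 1, this is ≤ 69/(3·3k) = (23/3)/k.
So |(8k + 1)/(3k + 9) − (8/3)| < eps whenever k > (23/3)/eps.
Take N = (23/3)/eps. If k > N then |(8k + 1)/(3k + 9) − (8/3)| ≤ (23/3)/k < eps.

N = (23/3)/eps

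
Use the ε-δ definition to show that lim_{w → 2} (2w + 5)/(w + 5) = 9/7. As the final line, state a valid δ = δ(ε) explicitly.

δ = min(7/2, (49/10)ε)

Fix ε > 0. We want δ > 0 with 0 < |w − 2| < δ ⇒ |(2w + 5)/(w + 5) − (9/7)| < ε.
Combining over a common denominator, (2w + 5)/(w + 5) − (9/7) = [(2w + 5)·7 − 9·(w + 5)] / [7·(w + 5)] = 5(w − 2) / (7(w + 5)).
So |(2w + 5)/(w + 5) − (9/7)| = 5|w − 2| / (7·|w + 5|).
Restrict δ ≤ 7/2. Then |w − 2| < 7/2 gives |w + 5| = |(w − 2) + 7| ≥ 7 − 7/2 = 7/2.
Hence |(2w + 5)/(w + 5) − (9/7)| < 5|w − 2|/(7·(7/2)) = (10/49)|w − 2|, which is < ε once |w − 2| < (49/10)ε.
Take δ = min(7/2, (49/10)ε). Then 0 < |w − 2| < δ forces both bounds, so |(2w + 5)/(w + 5) − (9/7)| < ε.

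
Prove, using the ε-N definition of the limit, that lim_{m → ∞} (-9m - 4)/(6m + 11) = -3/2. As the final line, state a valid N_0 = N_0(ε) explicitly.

N_0 = (25/12)/ε

Let ε > 0 be given. For m ≥ 1, |(-9m - 4)/(6m + 11) + 3/2| = |75|/(6(6m + 11)) = 75/(6(6m + 11)).
Since 6m + 11 ≥ 6m for m ≥ 1, this is ≤ 75/(6·6m) = (25/12)/m.
So |(-9m - 4)/(6m + 11) + 3/2| < ε whenever m > (25/12)/ε.
Take N_0 = (25/12)/ε. If m > N_0 then |(-9m - 4)/(6m + 11) + 3/2| ≤ (25/12)/m < ε.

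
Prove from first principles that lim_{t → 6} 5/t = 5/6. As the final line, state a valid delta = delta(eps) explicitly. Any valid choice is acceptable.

delta = min(3, (18/5)eps)

Let eps > 0 be given. We seek delta > 0 such that 0 < |t − 6| < delta implies |5/t − (5/6)| < eps.
|5/t − (5/6)| = 5·|6 − t|/(6·|t|) = 5|t − 6|/(6|t|).
Restrict delta ≤ 3. Then |t − 6| < 3 gives |t| > 3, so 6|t| > 18.
Then |5/t − (5/6)| < 5|t − 6|/18, which is < eps when |t − 6| < (18/5)eps.
Take delta = min(3, (18/5)eps). Then 0 < |t − 6| < delta gives both |t − 6| < 3 and |t − 6| < (18/5)eps, so |5/t − (5/6)| < eps.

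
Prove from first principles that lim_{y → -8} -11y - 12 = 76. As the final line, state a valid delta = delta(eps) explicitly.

delta = eps/11

Suppose eps > 0. We need delta > 0 so that 0 < |y + 8| < delta implies |(-11y - 12) − 76| < eps.
Since (-11y - 12) − 76 = -11(y + 8), we have |(-11y - 12) − 76| = 11|y + 8|.
Thus it suffices that |y + 8| < eps/11.
Choosing delta = eps/11 gives |(-11y - 12) − 76| = 11|y + 8| < eps whenever |y + 8| < delta.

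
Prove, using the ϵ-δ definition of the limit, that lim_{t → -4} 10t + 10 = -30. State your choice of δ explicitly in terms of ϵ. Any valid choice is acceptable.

Let ϵ > 0. We need δ > 0 so that 0 < |t + 4| < δ implies |(10t + 10) + 30| < ϵ.
Since (10t + 10) + 30 = 10(t + 4), we have |(10t + 10) + 30| = 10|t + 4|.
Thus it suffices that |t + 4| < ϵ/10.
Choosing δ = ϵ/10 gives |(10t + 10) + 30| = 10|t + 4| < ϵ whenever |t + 4| < δ.

δ = ϵ/10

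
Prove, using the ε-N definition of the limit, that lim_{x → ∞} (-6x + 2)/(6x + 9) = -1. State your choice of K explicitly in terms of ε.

K = (11/6)/ε

Let ε > 0. We seek K > 0 such that x > K implies |(-6x + 2)/(6x + 9) + 1| < ε.
(-6x + 2)/(6x + 9) + 1 = (6(-6x + 2) − (-6)(6x + 9)) / (6(6x + 9)) = 66/(6(6x + 9)).
For x > 0 we have 6x + 9 > 6x, so |(-6x + 2)/(6x + 9) + 1| = 66/(6(6x + 9)) < 66/(6·6x) = (11/6)/x.
Thus |(-6x + 2)/(6x + 9) + 1| < ε whenever x > (11/6)/ε.
Take K = (11/6)/ε. If x > K then |(-6x + 2)/(6x + 9) + 1| < (11/6)/x < ε.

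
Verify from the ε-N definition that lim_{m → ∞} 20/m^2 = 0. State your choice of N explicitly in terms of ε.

N = (20/ε)^{1/2}

Let ε > 0. For m ≥ 1, |20/m^2 − 0| = 20/m^2.
20/m^2 < ε ⇔ m^2 > 20/ε ⇔ m > (20/ε)^{1/2}.
Take N = (20/ε)^{1/2}. Then m > N implies 20/m^2 < ε.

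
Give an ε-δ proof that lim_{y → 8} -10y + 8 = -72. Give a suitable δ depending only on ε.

δ = ε/10

Fix ε > 0. We need δ > 0 so that 0 < |y − 8| < δ implies |(-10y + 8) + 72| < ε.
|(-10y + 8) + 72| = |-10y + 80| = 10|y − 8|.
Thus it suffices that |y − 8| < ε/10.
Take δ = ε/10. If 0 < |y − 8| < δ then |(-10y + 8) + 72| = 10|y − 8| < 10·(ε/10) = ε.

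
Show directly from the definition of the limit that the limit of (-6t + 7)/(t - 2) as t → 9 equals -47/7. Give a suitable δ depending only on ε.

δ = min(7/2, (49/10)ε)

Let ε > 0. We want δ > 0 with 0 < |t − 9| < δ ⇒ |(-6t + 7)/(t - 2) + 47/7| < ε.
Combining over a common denominator, (-6t + 7)/(t - 2) + 47/7 = [(-6t + 7)·7 − (-47)·(t - 2)] / [7·(t - 2)] = 5(t − 9) / (7(t - 2)).
So |(-6t + 7)/(t - 2) + 47/7| = 5|t − 9| / (7·|t − 2|).
Restrict δ ≤ 7/2. Then |t − 9| < 7/2 gives |t − 2| = |(t − 9) + 7| ≥ 7 − 7/2 = 7/2.
Hence |(-6t + 7)/(t - 2) + 47/7| < 5|t − 9|/(7·(7/2)) = (10/49)|t − 9|, which is < ε once |t − 9| < (49/10)ε.
Take δ = min(7/2, (49/10)ε). Then 0 < |t − 9| < δ forces both bounds, so |(-6t + 7)/(t - 2) + 47/7| < ε.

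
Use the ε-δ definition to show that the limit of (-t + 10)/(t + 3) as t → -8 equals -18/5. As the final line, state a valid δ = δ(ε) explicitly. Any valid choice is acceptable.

δ = min(5/2, (25/26)ε)

Fix ε > 0. We want δ > 0 with 0 < |t + 8| < δ ⇒ |(-t + 10)/(t + 3) + 18/5| < ε.
Combining over a common denominator, (-t + 10)/(t + 3) + 18/5 = [(-t + 10)·(-5) − 18·(t + 3)] / [(-5)·(t + 3)] = -13(t + 8) / ((-5)(t + 3)).
So |(-t + 10)/(t + 3) + 18/5| = 13|t + 8| / (5·|t + 3|).
Restrict δ ≤ 5/2. Then |t + 8| < 5/2 gives |t + 3| = |(t + 8) + (-5)| ≥ 5 − 5/2 = 5/2.
Hence |(-t + 10)/(t + 3) + 18/5| < 13|t + 8|/(5·(5/2)) = (26/25)|t + 8|, which is < ε once |t + 8| < (25/26)ε.
Take δ = min(5/2, (25/26)ε). Then 0 < |t + 8| < δ forces both bounds, so |(-t + 10)/(t + 3) + 18/5| < ε.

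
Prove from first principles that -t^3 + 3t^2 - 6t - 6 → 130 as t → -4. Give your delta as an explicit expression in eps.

delta = min(1, eps/94)

Let eps > 0 be given. We want delta > 0 such that 0 < |t + 4| < delta implies |(-t^3 + 3t^2 - 6t - 6) − 130| < eps.
(-t^3 + 3t^2 - 6t - 6) − 130 = -t^3 + 3t^2 - 6t - 136 = (t + 4)(-t^2 + 7t - 34).
So |(-t^3 + 3t^2 - 6t - 6) − 130| = |t + 4|·|-t^2 + 7t - 34|.
Require delta ≤ 1. Then |t + 4| < 1 gives |t| < 5, and by the triangle inequality |-t^2 + 7t - 34| ≤ 5^2 + 7·5 + 34 = 94.
Hence |(-t^3 + 3t^2 - 6t - 6) − 130| ≤ 94|t + 4| < eps provided |t + 4| < eps/94.
Choosing delta = min(1, eps/94) ensures both conditions, hence |(-t^3 + 3t^2 - 6t - 6) − 130| < eps.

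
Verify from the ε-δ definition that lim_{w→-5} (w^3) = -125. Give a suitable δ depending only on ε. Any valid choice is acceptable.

Fix ε > 0. We seek δ > 0 with 0 < |w + 5| < δ ⇒ |w^3 + 125| < ε.
Factor: w^3 + 125 = (w + 5)(w^2 - 5w + 25), so |w^3 + 125| = |w + 5|·|w^2 - 5w + 25|.
Restrict δ ≤ 1. Then |w + 5| < 1 gives |w| < 6, so by the triangle inequality |w^2 - 5w + 25| ≤ 6^2 + 5·6 + 25 = 91.
Hence |w^3 + 125| ≤ 91|w + 5|, which is < ε once |w + 5| < ε/91.
Take δ = min(1, ε/91). If 0 < |w + 5| < δ then both bounds hold and |w^3 + 125| ≤ 91|w + 5| < 91·(ε/91) = ε.

δ = min(1, ε/91)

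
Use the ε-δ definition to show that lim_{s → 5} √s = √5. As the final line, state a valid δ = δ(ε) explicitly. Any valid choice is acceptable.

Suppose ε > 0. We want δ > 0 such that 0 < |s − 5| < δ implies |√s − √5| < ε.
Rationalise: √s − √5 = (s − 5)/(√s + √5), so |√s − √5| = |s − 5|/(√s + √5).
Restrict δ ≤ 5 so that |s − 5| < 5 forces s > 0, and then √s + √5 > √5.
Hence |√s − √5| < |s − 5|/√5, which is < ε once |s − 5| < √5·ε.
Take δ = min(5, √5·ε). If 0 < |s − 5| < δ then s > 0 and |√s − √5| < |s − 5|/√5 < ε.

δ = min(5, √5·ε)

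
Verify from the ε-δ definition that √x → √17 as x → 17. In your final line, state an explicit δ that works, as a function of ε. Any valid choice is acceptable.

δ = min(17, √17·ε)

Fix ε > 0. We want δ > 0 such that 0 < |x − 17| < δ implies |√x − √17| < ε.
Rationalise: √x − √17 = (x − 17)/(√x + √17), so |√x − √17| = |x − 17|/(√x + √17).
Restrict δ ≤ 17 so that |x − 17| < 17 forces x > 0, and then √x + √17 > √17.
Hence |√x − √17| < |x − 17|/√17, which is < ε once |x − 17| < √17·ε.
Take δ = min(17, √17·ε). If 0 < |x − 17| < δ then x > 0 and |√x − √17| < |x − 17|/√17 < ε.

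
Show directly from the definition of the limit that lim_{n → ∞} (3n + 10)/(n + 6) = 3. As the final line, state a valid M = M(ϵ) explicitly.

Let ϵ > 0. For n ≥ 1, |(3n + 10)/(n + 6) − 3| = |-8|/((n + 6)) = 8/((n + 6)).
Since n + 6 ≥ n for n ≥ 1, this is ≤ 8/(n) = 8/n.
So |(3n + 10)/(n + 6) − 3| < ϵ whenever n > 8/ϵ.
Take M = 8/ϵ. If n > M then |(3n + 10)/(n + 6) − 3| ≤ 8/n < ϵ.

M = 8/ϵ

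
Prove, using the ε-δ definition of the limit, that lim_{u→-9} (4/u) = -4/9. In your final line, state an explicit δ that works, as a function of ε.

Suppose ε > 0. We seek δ > 0 such that 0 < |u + 9| < δ implies |4/u + 4/9| < ε.
|4/u + 4/9| = 4·|-9 − u|/(9·|u|) = 4|u + 9|/(9|u|).
Restrict δ ≤ 9/2. Then |u + 9| < 9/2 gives |u| > 9/2, so 9|u| > 81/2.
Then |4/u + 4/9| < 4|u + 9|/(81/2), which is < ε when |u + 9| < (81/8)ε.
Take δ = min(9/2, (81/8)ε). Then 0 < |u + 9| < δ gives both |u + 9| < 9/2 and |u + 9| < (81/8)ε, so |4/u + 4/9| < ε.

δ = min(9/2, (81/8)ε)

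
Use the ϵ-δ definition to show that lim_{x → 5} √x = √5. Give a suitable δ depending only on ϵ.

δ = min(5, √5·ϵ)

Let ϵ > 0 be given. We want δ > 0 such that 0 < |x − 5| < δ implies |√x − √5| < ϵ.
Rationalise: √x − √5 = (x − 5)/(√x + √5), so |√x − √5| = |x − 5|/(√x + √5).
Restrict δ ≤ 5 so that |x − 5| < 5 forces x > 0, and then √x + √5 > √5.
Hence |√x − √5| < |x − 5|/√5, which is < ϵ once |x − 5| < √5·ϵ.
Take δ = min(5, √5·ϵ). If 0 < |x − 5| < δ then x > 0 and |√x − √5| < |x − 5|/√5 < ϵ.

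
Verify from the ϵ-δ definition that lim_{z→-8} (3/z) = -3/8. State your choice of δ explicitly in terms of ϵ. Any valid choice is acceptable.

δ = min(4, (32/3)ϵ)

Let ϵ > 0. We seek δ > 0 such that 0 < |z + 8| < δ implies |3/z + 3/8| < ϵ.
|3/z + 3/8| = 3·|-8 − z|/(8·|z|) = 3|z + 8|/(8|z|).
Require δ ≤ 4 so that |z| > 8 − 4 = 4, hence 8|z| > 32.
Then |3/z + 3/8| < 3|z + 8|/32, which is < ϵ when |z + 8| < (32/3)ϵ.
Take δ = min(4, (32/3)ϵ). Then 0 < |z + 8| < δ gives both |z + 8| < 4 and |z + 8| < (32/3)ϵ, so |3/z + 3/8| < ϵ.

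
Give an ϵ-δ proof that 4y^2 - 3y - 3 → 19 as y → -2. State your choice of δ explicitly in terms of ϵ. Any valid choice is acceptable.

δ = min(2, ϵ/27)

Fix ϵ > 0. We want δ > 0 such that 0 < |y + 2| < δ implies |(4y^2 - 3y - 3) − 19| < ϵ.
(4y^2 - 3y - 3) − 19 = 4y^2 - 3y - 22 = (y + 2)(4y - 11).
So |(4y^2 - 3y - 3) − 19| = |y + 2|·|4y - 11|.
Assume first that |y + 2| < 2, so |y| < 4. Then |4y - 11| ≤ 4·4 + 11 = 27.
Hence |(4y^2 - 3y - 3) − 19| ≤ 27|y + 2| < ϵ provided |y + 2| < ϵ/27.
Choosing δ = min(2, ϵ/27) ensures both conditions, hence |(4y^2 - 3y - 3) − 19| < ϵ.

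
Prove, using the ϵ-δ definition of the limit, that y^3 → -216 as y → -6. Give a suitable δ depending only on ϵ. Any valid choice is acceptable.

δ = min(1, ϵ/127)

Suppose ϵ > 0. We seek δ > 0 with 0 < |y + 6| < δ ⇒ |y^3 + 216| < ϵ.
Factor: y^3 + 216 = (y + 6)(y^2 - 6y + 36), so |y^3 + 216| = |y + 6|·|y^2 - 6y + 36|.
Restrict δ ≤ 1. Then |y + 6| < 1 gives |y| < 7, so by the triangle inequality |y^2 - 6y + 36| ≤ 7^2 + 6·7 + 36 = 127.
Hence |y^3 + 216| ≤ 127|y + 6|, which is < ϵ once |y + 6| < ϵ/127.
Take δ = min(1, ϵ/127). If 0 < |y + 6| < δ then both bounds hold and |y^3 + 216| ≤ 127|y + 6| < 127·(ϵ/127) = ϵ.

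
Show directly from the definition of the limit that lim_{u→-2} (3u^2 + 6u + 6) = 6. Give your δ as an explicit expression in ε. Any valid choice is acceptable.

δ = min(2, ε/12)

Let ε > 0 be given. We want δ > 0 such that 0 < |u + 2| < δ implies |(3u^2 + 6u + 6) − 6| < ε.
(3u^2 + 6u + 6) − 6 = 3u^2 + 6u = (u + 2)(3u).
So |(3u^2 + 6u + 6) − 6| = |u + 2|·|3u|.
Require δ ≤ 2. Then |u + 2| < 2 gives |u| < 4, and by the triangle inequality |3u| ≤ 3·4 = 12.
Hence |(3u^2 + 6u + 6) − 6| ≤ 12|u + 2| < ε provided |u + 2| < ε/12.
Take δ = min(2, ε/12). Then 0 < |u + 2| < δ gives both |u + 2| < 2 and |u + 2| < ε/12, so |(3u^2 + 6u + 6) − 6| < ε.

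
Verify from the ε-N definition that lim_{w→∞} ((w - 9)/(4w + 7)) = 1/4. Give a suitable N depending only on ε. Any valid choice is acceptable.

Fix ε > 0. We seek N > 0 such that w > N implies |(w - 9)/(4w + 7) − (1/4)| < ε.
(w - 9)/(4w + 7) − (1/4) = (4(w - 9) − (4w + 7)) / (4(4w + 7)) = -43/(4(4w + 7)).
For w > 0 we have 4w + 7 > 4w, so |(w - 9)/(4w + 7) − (1/4)| = 43/(4(4w + 7)) < 43/(4·4w) = (43/16)/w.
Thus |(w - 9)/(4w + 7) − (1/4)| < ε whenever w > (43/16)/ε.
Take N = (43/16)/ε. If w > N then |(w - 9)/(4w + 7) − (1/4)| < (43/16)/w < ε.

N = (43/16)/ε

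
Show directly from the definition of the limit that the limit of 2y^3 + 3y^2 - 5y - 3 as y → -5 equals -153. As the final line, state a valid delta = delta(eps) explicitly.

delta = min(2, eps/177)

Suppose eps > 0. We want delta > 0 such that 0 < |y + 5| < delta implies |(2y^3 + 3y^2 - 5y - 3) + 153| < eps.
(2y^3 + 3y^2 - 5y - 3) + 153 = 2y^3 + 3y^2 - 5y + 150 = (y + 5)(2y^2 - 7y + 30).
So |(2y^3 + 3y^2 - 5y - 3) + 153| = |y + 5|·|2y^2 - 7y + 30|.
Assume first that |y + 5| < 2, so |y| < 7. Then |2y^2 - 7y + 30| ≤ 2·7^2 + 7·7 + 30 = 177.
Hence |(2y^3 + 3y^2 - 5y - 3) + 153| ≤ 177|y + 5| < eps provided |y + 5| < eps/177.
Take delta = min(2, eps/177). Then 0 < |y + 5| < delta gives both |y + 5| < 2 and |y + 5| < eps/177, so |(2y^3 + 3y^2 - 5y - 3) + 153| < eps.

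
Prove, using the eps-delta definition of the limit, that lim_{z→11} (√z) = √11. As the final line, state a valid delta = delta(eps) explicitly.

Let eps > 0 be given. We want delta > 0 such that 0 < |z − 11| < delta implies |√z − √11| < eps.
Rationalise: √z − √11 = (z − 11)/(√z + √11), so |√z − √11| = |z − 11|/(√z + √11).
Restrict delta ≤ 11 so that |z − 11| < 11 forces z > 0, and then √z + √11 > √11.
Hence |√z − √11| < |z − 11|/√11, which is < eps once |z − 11| < √11·eps.
Take delta = min(11, √11·eps). If 0 < |z − 11| < delta then z > 0 and |√z − √11| < |z − 11|/√11 < eps.

delta = min(11, √11·eps)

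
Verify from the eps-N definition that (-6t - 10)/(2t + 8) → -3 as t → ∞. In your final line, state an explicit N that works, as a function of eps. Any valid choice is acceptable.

N = 7/eps

Let eps > 0. We seek N > 0 such that t > N implies |(-6t - 10)/(2t + 8) + 3| < eps.
(-6t - 10)/(2t + 8) + 3 = (2(-6t - 10) − (-6)(2t + 8)) / (2(2t + 8)) = 28/(2(2t + 8)).
For t > 0 we have 2t + 8 > 2t, so |(-6t - 10)/(2t + 8) + 3| = 28/(2(2t + 8)) < 28/(2·2t) = 7/t.
Thus |(-6t - 10)/(2t + 8) + 3| < eps whenever t > 7/eps.
Take N = 7/eps. If t > N then |(-6t - 10)/(2t + 8) + 3| < 7/t < eps.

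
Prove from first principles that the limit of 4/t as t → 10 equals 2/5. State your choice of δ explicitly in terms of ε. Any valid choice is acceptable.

δ = min(5, (25/2)ε)

Fix ε > 0. We seek δ > 0 such that 0 < |t − 10| < δ implies |4/t − (2/5)| < ε.
|4/t − (2/5)| = 4·|10 − t|/(10·|t|) = 4|t − 10|/(10|t|).
Require δ ≤ 5 so that |t| > 10 − 5 = 5, hence 10|t| > 50.
Then |4/t − (2/5)| < 4|t − 10|/50, which is < ε when |t − 10| < (25/2)ε.
Take δ = min(5, (25/2)ε). Then 0 < |t − 10| < δ gives both |t − 10| < 5 and |t − 10| < (25/2)ε, so |4/t − (2/5)| < ε.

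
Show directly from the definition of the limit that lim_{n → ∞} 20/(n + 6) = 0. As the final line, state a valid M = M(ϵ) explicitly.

Suppose ϵ > 0. For n ≥ 1, |20/(n + 6) − 0| = 20/(n + 6) ≤ 20/n.
We need 20/n < ϵ, i.e. n > 20/ϵ.
Take M = 20/ϵ. If n > M then |20/(n + 6)| ≤ 20/n < ϵ.

M = 20/ϵ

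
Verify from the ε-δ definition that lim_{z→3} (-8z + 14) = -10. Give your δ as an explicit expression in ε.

δ = ε/8

Suppose ε > 0. We need δ > 0 so that 0 < |z − 3| < δ implies |(-8z + 14) + 10| < ε.
Since (-8z + 14) + 10 = -8(z − 3), we have |(-8z + 14) + 10| = 8|z − 3|.
Thus it suffices that |z − 3| < ε/8.
Choosing δ = ε/8 gives |(-8z + 14) + 10| = 8|z − 3| < ε whenever |z − 3| < δ.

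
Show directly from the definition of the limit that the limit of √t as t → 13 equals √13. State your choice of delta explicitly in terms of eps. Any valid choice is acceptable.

Fix eps > 0. We want delta > 0 such that 0 < |t − 13| < delta implies |√t − √13| < eps.
Rationalise: √t − √13 = (t − 13)/(√t + √13), so |√t − √13| = |t − 13|/(√t + √13).
Restrict delta ≤ 13 so that |t − 13| < 13 forces t > 0, and then √t + √13 > √13.
Hence |√t − √13| < |t − 13|/√13, which is < eps once |t − 13| < √13·eps.
Take delta = min(13, √13·eps). If 0 < |t − 13| < delta then t > 0 and |√t − √13| < |t − 13|/√13 < eps.

delta = min(13, √13·eps)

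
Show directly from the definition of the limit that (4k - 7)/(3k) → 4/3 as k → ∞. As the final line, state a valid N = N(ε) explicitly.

Let ε > 0 be given. For k ≥ 1, |(4k - 7)/(3k) − (4/3)| = |-21|/(3(3k)) = 21/(3(3k)).
Since 3k ≥ 3k for k ≥ 1, this is ≤ 21/(3·3k) = (7/3)/k.
So |(4k - 7)/(3k) − (4/3)| < ε whenever k > (7/3)/ε.
Take N = (7/3)/ε. If k > N then |(4k - 7)/(3k) − (4/3)| ≤ (7/3)/k < ε.

N = (7/3)/ε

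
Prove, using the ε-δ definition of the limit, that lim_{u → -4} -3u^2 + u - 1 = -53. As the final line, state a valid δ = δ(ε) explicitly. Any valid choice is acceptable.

δ = min(2, ε/31)

Suppose ε > 0. We want δ > 0 such that 0 < |u + 4| < δ implies |(-3u^2 + u - 1) + 53| < ε.
(-3u^2 + u - 1) + 53 = -3u^2 + u + 52 = (u + 4)(-3u + 13).
So |(-3u^2 + u - 1) + 53| = |u + 4|·|-3u + 13|.
Require δ ≤ 2. Then |u + 4| < 2 gives |u| < 6, and by the triangle inequality |-3u + 13| ≤ 3·6 + 13 = 31.
Hence |(-3u^2 + u - 1) + 53| ≤ 31|u + 4| < ε provided |u + 4| < ε/31.
Choosing δ = min(2, ε/31) ensures both conditions, hence |(-3u^2 + u - 1) + 53| < ε.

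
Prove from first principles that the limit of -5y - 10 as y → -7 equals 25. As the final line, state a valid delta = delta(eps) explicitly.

Fix eps > 0. We need delta > 0 so that 0 < |y + 7| < delta implies |(-5y - 10) − 25| < eps.
Since (-5y - 10) − 25 = -5(y + 7), we have |(-5y - 10) − 25| = 5|y + 7|.
So 5|y + 7| < eps exactly when |y + 7| < eps/5.
Choosing delta = eps/5 gives |(-5y - 10) − 25| = 5|y + 7| < eps whenever |y + 7| < delta.

delta = eps/5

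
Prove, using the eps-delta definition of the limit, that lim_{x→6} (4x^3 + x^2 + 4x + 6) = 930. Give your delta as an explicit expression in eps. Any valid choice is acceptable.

Suppose eps > 0. We want delta > 0 such that 0 < |x − 6| < delta implies |(4x^3 + x^2 + 4x + 6) − 930| < eps.
(4x^3 + x^2 + 4x + 6) − 930 = 4x^3 + x^2 + 4x - 924 = (x − 6)(4x^2 + 25x + 154).
So |(4x^3 + x^2 + 4x + 6) − 930| = |x − 6|·|4x^2 + 25x + 154|.
Require delta ≤ 2. Then |x − 6| < 2 gives |x| < 8, and by the triangle inequality |4x^2 + 25x + 154| ≤ 4·8^2 + 25·8 + 154 = 610.
Hence |(4x^3 + x^2 + 4x + 6) − 930| ≤ 610|x − 6| < eps provided |x − 6| < eps/610.
Choosing delta = min(2, eps/610) ensures both conditions, hence |(4x^3 + x^2 + 4x + 6) − 930| < eps.

delta = min(2, eps/610)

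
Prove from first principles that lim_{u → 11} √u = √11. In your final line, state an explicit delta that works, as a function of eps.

Let eps > 0 be given. We want delta > 0 such that 0 < |u − 11| < delta implies |√u − √11| < eps.
Rationalise: √u − √11 = (u − 11)/(√u + √11), so |√u − √11| = |u − 11|/(√u + √11).
Restrict delta ≤ 11 so that |u − 11| < 11 forces u > 0, and then √u + √11 > √11.
Hence |√u − √11| < |u − 11|/√11, which is < eps once |u − 11| < √11·eps.
Take delta = min(11, √11·eps). If 0 < |u − 11| < delta then u > 0 and |√u − √11| < |u − 11|/√11 < eps.

delta = min(11, √11·eps)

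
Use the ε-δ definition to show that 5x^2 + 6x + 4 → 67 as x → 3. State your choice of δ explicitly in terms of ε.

δ = min(1, ε/41)

Fix ε > 0. We want δ > 0 such that 0 < |x − 3| < δ implies |(5x^2 + 6x + 4) − 67| < ε.
(5x^2 + 6x + 4) − 67 = 5x^2 + 6x - 63 = (x − 3)(5x + 21).
So |(5x^2 + 6x + 4) − 67| = |x − 3|·|5x + 21|.
Require δ ≤ 1. Then |x − 3| < 1 gives |x| < 4, and by the triangle inequality |5x + 21| ≤ 5·4 + 21 = 41.
Hence |(5x^2 + 6x + 4) − 67| ≤ 41|x − 3| < ε provided |x − 3| < ε/41.
Take δ = min(1, ε/41). Then 0 < |x − 3| < δ gives both |x − 3| < 1 and |x − 3| < ε/41, so |(5x^2 + 6x + 4) − 67| < ε.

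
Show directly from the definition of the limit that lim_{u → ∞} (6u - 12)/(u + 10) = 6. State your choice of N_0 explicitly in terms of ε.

Fix ε > 0. We seek N_0 > 0 such that u > N_0 implies |(6u - 12)/(u + 10) − 6| < ε.
(6u - 12)/(u + 10) − 6 = ((6u - 12) − 6(u + 10)) / ((u + 10)) = -72/((u + 10)).
For u > 0 we have u + 10 > u, so |(6u - 12)/(u + 10) − 6| = 72/((u + 10)) < 72/(u) = 72/u.
Thus |(6u - 12)/(u + 10) − 6| < ε whenever u > 72/ε.
Take N_0 = 72/ε. If u > N_0 then |(6u - 12)/(u + 10) − 6| < 72/u < ε.

N_0 = 72/ε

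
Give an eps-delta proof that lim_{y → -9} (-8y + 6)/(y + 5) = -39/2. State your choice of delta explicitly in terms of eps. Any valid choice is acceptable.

delta = min(2, (4/23)eps)

Fix eps > 0. We want delta > 0 with 0 < |y + 9| < delta ⇒ |(-8y + 6)/(y + 5) + 39/2| < eps.
Combining over a common denominator, (-8y + 6)/(y + 5) + 39/2 = [(-8y + 6)·(-4) − 78·(y + 5)] / [(-4)·(y + 5)] = -46(y + 9) / ((-4)(y + 5)).
So |(-8y + 6)/(y + 5) + 39/2| = 46|y + 9| / (4·|y + 5|).
Require delta ≤ 2, so |y + 5| ≥ |-4| − |y + 9| > 4 − 2 = 2.
Hence |(-8y + 6)/(y + 5) + 39/2| < 46|y + 9|/(4·2) = (23/4)|y + 9|, which is < eps once |y + 9| < (4/23)eps.
Take delta = min(2, (4/23)eps). Then 0 < |y + 9| < delta forces both bounds, so |(-8y + 6)/(y + 5) + 39/2| < eps.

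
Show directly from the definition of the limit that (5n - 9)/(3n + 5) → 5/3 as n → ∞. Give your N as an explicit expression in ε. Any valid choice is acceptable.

Suppose ε > 0. For n ≥ 1, |(5n - 9)/(3n + 5) − (5/3)| = |-52|/(3(3n + 5)) = 52/(3(3n + 5)).
Since 3n + 5 ≥ 3n for n ≥ 1, this is ≤ 52/(3·3n) = (52/9)/n.
So |(5n - 9)/(3n + 5) − (5/3)| < ε whenever n > (52/9)/ε.
Take N = (52/9)/ε. If n > N then |(5n - 9)/(3n + 5) − (5/3)| ≤ (52/9)/n < ε.

N = (52/9)/ε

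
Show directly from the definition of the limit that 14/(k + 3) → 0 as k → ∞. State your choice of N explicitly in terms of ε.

N = 14/ε

Let ε > 0. For k ≥ 1, |14/(k + 3) − 0| = 14/(k + 3) ≤ 14/k.
We need 14/k < ε, i.e. k > 14/ε.
Take N = 14/ε. If k > N then |14/(k + 3)| ≤ 14/k < ε.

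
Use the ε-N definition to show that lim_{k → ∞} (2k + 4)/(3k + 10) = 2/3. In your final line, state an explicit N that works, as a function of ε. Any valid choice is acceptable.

N = (8/9)/ε

Fix ε > 0. For k ≥ 1, |(2k + 4)/(3k + 10) − (2/3)| = |-8|/(3(3k + 10)) = 8/(3(3k + 10)).
Since 3k + 10 ≥ 3k for k ≥ 1, this is ≤ 8/(3·3k) = (8/9)/k.
So |(2k + 4)/(3k + 10) − (2/3)| < ε whenever k > (8/9)/ε.
Take N = (8/9)/ε. If k > N then |(2k + 4)/(3k + 10) − (2/3)| ≤ (8/9)/k < ε.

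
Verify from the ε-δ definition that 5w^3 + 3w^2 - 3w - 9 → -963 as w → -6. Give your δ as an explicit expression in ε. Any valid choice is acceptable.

δ = min(1, ε/593)

Fix ε > 0. We want δ > 0 such that 0 < |w + 6| < δ implies |(5w^3 + 3w^2 - 3w - 9) + 963| < ε.
(5w^3 + 3w^2 - 3w - 9) + 963 = 5w^3 + 3w^2 - 3w + 954 = (w + 6)(5w^2 - 27w + 159).
So |(5w^3 + 3w^2 - 3w - 9) + 963| = |w + 6|·|5w^2 - 27w + 159|.
Assume first that |w + 6| < 1, so |w| < 7. Then |5w^2 - 27w + 159| ≤ 5·7^2 + 27·7 + 159 = 593.
Hence |(5w^3 + 3w^2 - 3w - 9) + 963| ≤ 593|w + 6| < ε provided |w + 6| < ε/593.
Take δ = min(1, ε/593). Then 0 < |w + 6| < δ gives both |w + 6| < 1 and |w + 6| < ε/593, so |(5w^3 + 3w^2 - 3w - 9) + 963| < ε.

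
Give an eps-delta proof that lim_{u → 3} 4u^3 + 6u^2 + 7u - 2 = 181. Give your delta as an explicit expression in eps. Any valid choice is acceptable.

Let eps > 0 be given. We want delta > 0 such that 0 < |u − 3| < delta implies |(4u^3 + 6u^2 + 7u - 2) − 181| < eps.
(4u^3 + 6u^2 + 7u - 2) − 181 = 4u^3 + 6u^2 + 7u - 183 = (u − 3)(4u^2 + 18u + 61).
So |(4u^3 + 6u^2 + 7u - 2) − 181| = |u − 3|·|4u^2 + 18u + 61|.
Require delta ≤ 1. Then |u − 3| < 1 gives |u| < 4, and by the triangle inequality |4u^2 + 18u + 61| ≤ 4·4^2 + 18·4 + 61 = 197.
Hence |(4u^3 + 6u^2 + 7u - 2) − 181| ≤ 197|u − 3| < eps provided |u − 3| < eps/197.
Take delta = min(1, eps/197). Then 0 < |u − 3| < delta gives both |u − 3| < 1 and |u − 3| < eps/197, so |(4u^3 + 6u^2 + 7u - 2) − 181| < eps.

delta = min(1, eps/197)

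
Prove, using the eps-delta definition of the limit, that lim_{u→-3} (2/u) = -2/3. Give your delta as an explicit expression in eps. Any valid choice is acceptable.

delta = min(3/2, (9/4)eps)

Let eps > 0. We seek delta > 0 such that 0 < |u + 3| < delta implies |2/u + 2/3| < eps.
|2/u + 2/3| = 2·|-3 − u|/(3·|u|) = 2|u + 3|/(3|u|).
Restrict delta ≤ 3/2. Then |u + 3| < 3/2 gives |u| > 3/2, so 3|u| > 9/2.
Then |2/u + 2/3| < 2|u + 3|/(9/2), which is < eps when |u + 3| < (9/4)eps.
Take delta = min(3/2, (9/4)eps). Then 0 < |u + 3| < delta gives both |u + 3| < 3/2 and |u + 3| < (9/4)eps, so |2/u + 2/3| < eps.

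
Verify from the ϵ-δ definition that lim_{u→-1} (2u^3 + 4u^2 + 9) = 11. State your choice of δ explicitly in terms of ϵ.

δ = min(2, ϵ/26)

Let ϵ > 0 be given. We want δ > 0 such that 0 < |u + 1| < δ implies |(2u^3 + 4u^2 + 9) − 11| < ϵ.
(2u^3 + 4u^2 + 9) − 11 = 2u^3 + 4u^2 - 2 = (u + 1)(2u^2 + 2u - 2).
So |(2u^3 + 4u^2 + 9) − 11| = |u + 1|·|2u^2 + 2u - 2|.
Assume first that |u + 1| < 2, so |u| < 3. Then |2u^2 + 2u - 2| ≤ 2·3^2 + 2·3 + 2 = 26.
Hence |(2u^3 + 4u^2 + 9) − 11| ≤ 26|u + 1| < ϵ provided |u + 1| < ϵ/26.
Choosing δ = min(2, ϵ/26) ensures both conditions, hence |(2u^3 + 4u^2 + 9) − 11| < ϵ.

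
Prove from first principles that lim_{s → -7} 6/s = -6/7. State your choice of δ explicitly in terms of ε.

δ = min(7/2, (49/12)ε)

Let ε > 0. We seek δ > 0 such that 0 < |s + 7| < δ implies |6/s + 6/7| < ε.
|6/s + 6/7| = 6·|-7 − s|/(7·|s|) = 6|s + 7|/(7|s|).
Require δ ≤ 7/2 so that |s| > 7 − 7/2 = 7/2, hence 7|s| > 49/2.
Then |6/s + 6/7| < 6|s + 7|/(49/2), which is < ε when |s + 7| < (49/12)ε.
Take δ = min(7/2, (49/12)ε). Then 0 < |s + 7| < δ gives both |s + 7| < 7/2 and |s + 7| < (49/12)ε, so |6/s + 6/7| < ε.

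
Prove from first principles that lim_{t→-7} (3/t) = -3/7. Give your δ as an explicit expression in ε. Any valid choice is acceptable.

Let ε > 0 be given. We seek δ > 0 such that 0 < |t + 7| < δ implies |3/t + 3/7| < ε.
|3/t + 3/7| = 3·|-7 − t|/(7·|t|) = 3|t + 7|/(7|t|).
Restrict δ ≤ 7/2. Then |t + 7| < 7/2 gives |t| > 7/2, so 7|t| > 49/2.
Then |3/t + 3/7| < 3|t + 7|/(49/2), which is < ε when |t + 7| < (49/6)ε.
Take δ = min(7/2, (49/6)ε). Then 0 < |t + 7| < δ gives both |t + 7| < 7/2 and |t + 7| < (49/6)ε, so |3/t + 3/7| < ε.

δ = min(7/2, (49/6)ε)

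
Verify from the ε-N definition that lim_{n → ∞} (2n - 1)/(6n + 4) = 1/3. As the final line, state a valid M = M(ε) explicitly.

Let ε > 0 be given. For n ≥ 1, |(2n - 1)/(6n + 4) − (1/3)| = |-14|/(6(6n + 4)) = 14/(6(6n + 4)).
Since 6n + 4 ≥ 6n for n ≥ 1, this is ≤ 14/(6·6n) = (7/18)/n.
So |(2n - 1)/(6n + 4) − (1/3)| < ε whenever n > (7/18)/ε.
Take M = (7/18)/ε. If n > M then |(2n - 1)/(6n + 4) − (1/3)| ≤ (7/18)/n < ε.

M = (7/18)/ε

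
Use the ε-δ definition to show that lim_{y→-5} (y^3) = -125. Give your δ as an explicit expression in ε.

δ = min(1, ε/91)

Suppose ε > 0. We seek δ > 0 with 0 < |y + 5| < δ ⇒ |y^3 + 125| < ε.
Factor: y^3 + 125 = (y + 5)(y^2 - 5y + 25), so |y^3 + 125| = |y + 5|·|y^2 - 5y + 25|.
Impose δ ≤ 1 so that |y| < 6; then |y^2 - 5y + 25| ≤ 91.
Hence |y^3 + 125| ≤ 91|y + 5|, which is < ε once |y + 5| < ε/91.
Take δ = min(1, ε/91). If 0 < |y + 5| < δ then both bounds hold and |y^3 + 125| ≤ 91|y + 5| < 91·(ε/91) = ε.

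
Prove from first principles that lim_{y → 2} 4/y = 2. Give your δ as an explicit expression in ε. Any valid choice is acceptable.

Let ε > 0. We seek δ > 0 such that 0 < |y − 2| < δ implies |4/y − 2| < ε.
|4/y − 2| = 4·|2 − y|/(2·|y|) = 4|y − 2|/(2|y|).
Restrict δ ≤ 1. Then |y − 2| < 1 gives |y| > 1, so 2|y| > 2.
Then |4/y − 2| < 4|y − 2|/2, which is < ε when |y − 2| < (1/2)ε.
Take δ = min(1, (1/2)ε). Then 0 < |y − 2| < δ gives both |y − 2| < 1 and |y − 2| < (1/2)ε, so |4/y − 2| < ε.

δ = min(1, (1/2)ε)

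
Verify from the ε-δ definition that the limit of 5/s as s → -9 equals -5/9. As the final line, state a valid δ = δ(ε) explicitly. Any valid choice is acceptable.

δ = min(9/2, (81/10)ε)

Let ε > 0. We seek δ > 0 such that 0 < |s + 9| < δ implies |5/s + 5/9| < ε.
|5/s + 5/9| = 5·|-9 − s|/(9·|s|) = 5|s + 9|/(9|s|).
Restrict δ ≤ 9/2. Then |s + 9| < 9/2 gives |s| > 9/2, so 9|s| > 81/2.
Then |5/s + 5/9| < 5|s + 9|/(81/2), which is < ε when |s + 9| < (81/10)ε.
Take δ = min(9/2, (81/10)ε). Then 0 < |s + 9| < δ gives both |s + 9| < 9/2 and |s + 9| < (81/10)ε, so |5/s + 5/9| < ε.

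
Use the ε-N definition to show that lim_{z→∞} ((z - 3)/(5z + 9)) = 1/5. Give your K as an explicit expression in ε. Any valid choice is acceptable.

K = (24/25)/ε

Let ε > 0. We seek K > 0 such that z > K implies |(z - 3)/(5z + 9) − (1/5)| < ε.
(z - 3)/(5z + 9) − (1/5) = (5(z - 3) − (5z + 9)) / (5(5z + 9)) = -24/(5(5z + 9)).
For z > 0 we have 5z + 9 > 5z, so |(z - 3)/(5z + 9) − (1/5)| = 24/(5(5z + 9)) < 24/(5·5z) = (24/25)/z.
Thus |(z - 3)/(5z + 9) − (1/5)| < ε whenever z > (24/25)/ε.
Take K = (24/25)/ε. If z > K then |(z - 3)/(5z + 9) − (1/5)| < (24/25)/z < ε.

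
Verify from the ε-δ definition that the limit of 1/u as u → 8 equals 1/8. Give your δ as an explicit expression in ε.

δ = min(4, 32ε)

Let ε > 0 be given. We seek δ > 0 such that 0 < |u − 8| < δ implies |1/u − (1/8)| < ε.
|1/u − (1/8)| = |8 − u|/(8·|u|) = |u − 8|/(8|u|).
Require δ ≤ 4 so that |u| > 8 − 4 = 4, hence 8|u| > 32.
Then |1/u − (1/8)| < |u − 8|/32, which is < ε when |u − 8| < 32ε.
Take δ = min(4, 32ε). Then 0 < |u − 8| < δ gives both |u − 8| < 4 and |u − 8| < 32ε, so |1/u − (1/8)| < ε.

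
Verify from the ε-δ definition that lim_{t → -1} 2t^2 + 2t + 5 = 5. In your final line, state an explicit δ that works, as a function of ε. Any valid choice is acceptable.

δ = min(2, ε/6)

Let ε > 0. We want δ > 0 such that 0 < |t + 1| < δ implies |(2t^2 + 2t + 5) − 5| < ε.
(2t^2 + 2t + 5) − 5 = 2t^2 + 2t = (t + 1)(2t).
So |(2t^2 + 2t + 5) − 5| = |t + 1|·|2t|.
Assume first that |t + 1| < 2, so |t| < 3. Then |2t| ≤ 2·3 = 6.
Hence |(2t^2 + 2t + 5) − 5| ≤ 6|t + 1| < ε provided |t + 1| < ε/6.
Choosing δ = min(2, ε/6) ensures both conditions, hence |(2t^2 + 2t + 5) − 5| < ε.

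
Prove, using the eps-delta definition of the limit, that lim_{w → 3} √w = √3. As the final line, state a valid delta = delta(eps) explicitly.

delta = min(3, √3·eps)

Let eps > 0 be given. We want delta > 0 such that 0 < |w − 3| < delta implies |√w − √3| < eps.
Multiplying by the conjugate, |√w − √3| = |w − 3|/(√w + √3).
Restrict delta ≤ 3 so that |w − 3| < 3 forces w > 0, and then √w + √3 > √3.
Hence |√w − √3| < |w − 3|/√3, which is < eps once |w − 3| < √3·eps.
Take delta = min(3, √3·eps). If 0 < |w − 3| < delta then w > 0 and |√w − √3| < |w − 3|/√3 < eps.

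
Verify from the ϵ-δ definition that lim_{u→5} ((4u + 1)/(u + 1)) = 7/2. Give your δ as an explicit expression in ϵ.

Let ϵ > 0 be given. We want δ > 0 with 0 < |u − 5| < δ ⇒ |(4u + 1)/(u + 1) − (7/2)| < ϵ.
Combining over a common denominator, (4u + 1)/(u + 1) − (7/2) = [(4u + 1)·6 − 21·(u + 1)] / [6·(u + 1)] = 3(u − 5) / (6(u + 1)).
So |(4u + 1)/(u + 1) − (7/2)| = 3|u − 5| / (6·|u + 1|).
Require δ ≤ 3, so |u + 1| ≥ |6| − |u − 5| > 6 − 3 = 3.
Hence |(4u + 1)/(u + 1) − (7/2)| < 3|u − 5|/(6·3) = (1/6)|u − 5|, which is < ϵ once |u − 5| < 6ϵ.
Take δ = min(3, 6ϵ). Then 0 < |u − 5| < δ forces both bounds, so |(4u + 1)/(u + 1) − (7/2)| < ϵ.

δ = min(3, 6ϵ)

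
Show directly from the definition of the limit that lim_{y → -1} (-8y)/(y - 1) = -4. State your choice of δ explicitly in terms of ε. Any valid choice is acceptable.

δ = min(1, (1/4)ε)

Let ε > 0 be given. We want δ > 0 with 0 < |y + 1| < δ ⇒ |(-8y)/(y - 1) + 4| < ε.
Combining over a common denominator, (-8y)/(y - 1) + 4 = [(-8y)·(-2) − 8·(y - 1)] / [(-2)·(y - 1)] = 8(y + 1) / ((-2)(y - 1)).
So |(-8y)/(y - 1) + 4| = 8|y + 1| / (2·|y − 1|).
Restrict δ ≤ 1. Then |y + 1| < 1 gives |y − 1| = |(y + 1) + (-2)| ≥ 2 − 1 = 1.
Hence |(-8y)/(y - 1) + 4| < 8|y + 1|/(2·1) = 4|y + 1|, which is < ε once |y + 1| < (1/4)ε.
Take δ = min(1, (1/4)ε). Then 0 < |y + 1| < δ forces both bounds, so |(-8y)/(y - 1) + 4| < ε.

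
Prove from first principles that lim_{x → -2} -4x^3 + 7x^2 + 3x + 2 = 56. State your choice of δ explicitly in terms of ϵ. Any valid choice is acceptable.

δ = min(2, ϵ/151)

Let ϵ > 0. We want δ > 0 such that 0 < |x + 2| < δ implies |(-4x^3 + 7x^2 + 3x + 2) − 56| < ϵ.
(-4x^3 + 7x^2 + 3x + 2) − 56 = -4x^3 + 7x^2 + 3x - 54 = (x + 2)(-4x^2 + 15x - 27).
So |(-4x^3 + 7x^2 + 3x + 2) − 56| = |x + 2|·|-4x^2 + 15x - 27|.
Require δ ≤ 2. Then |x + 2| < 2 gives |x| < 4, and by the triangle inequality |-4x^2 + 15x - 27| ≤ 4·4^2 + 15·4 + 27 = 151.
Hence |(-4x^3 + 7x^2 + 3x + 2) − 56| ≤ 151|x + 2| < ϵ provided |x + 2| < ϵ/151.
Take δ = min(2, ϵ/151). Then 0 < |x + 2| < δ gives both |x + 2| < 2 and |x + 2| < ϵ/151, so |(-4x^3 + 7x^2 + 3x + 2) − 56| < ϵ.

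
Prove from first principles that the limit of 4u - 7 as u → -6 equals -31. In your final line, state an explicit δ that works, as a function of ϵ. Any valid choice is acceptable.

Let ϵ > 0 be given. We need δ > 0 so that 0 < |u + 6| < δ implies |(4u - 7) + 31| < ϵ.
|(4u - 7) + 31| = |4u + 24| = 4|u + 6|.
Thus it suffices that |u + 6| < ϵ/4.
Take δ = ϵ/4. If 0 < |u + 6| < δ then |(4u - 7) + 31| = 4|u + 6| < 4·(ϵ/4) = ϵ.

δ = ϵ/4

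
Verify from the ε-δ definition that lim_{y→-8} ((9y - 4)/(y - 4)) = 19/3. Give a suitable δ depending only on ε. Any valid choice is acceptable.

Fix ε > 0. We want δ > 0 with 0 < |y + 8| < δ ⇒ |(9y - 4)/(y - 4) − (19/3)| < ε.
Combining over a common denominator, (9y - 4)/(y - 4) − (19/3) = [(9y - 4)·(-12) − (-76)·(y - 4)] / [(-12)·(y - 4)] = -32(y + 8) / ((-12)(y - 4)).
So |(9y - 4)/(y - 4) − (19/3)| = 32|y + 8| / (12·|y − 4|).
Require δ ≤ 6, so |y − 4| ≥ |-12| − |y + 8| > 12 − 6 = 6.
Hence |(9y - 4)/(y - 4) − (19/3)| < 32|y + 8|/(12·6) = (4/9)|y + 8|, which is < ε once |y + 8| < (9/4)ε.
Take δ = min(6, (9/4)ε). Then 0 < |y + 8| < δ forces both bounds, so |(9y - 4)/(y - 4) − (19/3)| < ε.

δ = min(6, (9/4)ε)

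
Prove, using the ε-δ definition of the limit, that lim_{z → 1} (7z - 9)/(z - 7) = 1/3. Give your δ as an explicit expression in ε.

δ = min(3, (9/20)ε)

Suppose ε > 0. We want δ > 0 with 0 < |z − 1| < δ ⇒ |(7z - 9)/(z - 7) − (1/3)| < ε.
Combining over a common denominator, (7z - 9)/(z - 7) − (1/3) = [(7z - 9)·(-6) − (-2)·(z - 7)] / [(-6)·(z - 7)] = -40(z − 1) / ((-6)(z - 7)).
So |(7z - 9)/(z - 7) − (1/3)| = 40|z − 1| / (6·|z − 7|).
Restrict δ ≤ 3. Then |z − 1| < 3 gives |z − 7| = |(z − 1) + (-6)| ≥ 6 − 3 = 3.
Hence |(7z - 9)/(z - 7) − (1/3)| < 40|z − 1|/(6·3) = (20/9)|z − 1|, which is < ε once |z − 1| < (9/20)ε.
Take δ = min(3, (9/20)ε). Then 0 < |z − 1| < δ forces both bounds, so |(7z - 9)/(z - 7) − (1/3)| < ε.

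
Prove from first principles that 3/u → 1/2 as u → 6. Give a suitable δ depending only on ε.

δ = min(3, 6ε)

Let ε > 0 be given. We seek δ > 0 such that 0 < |u − 6| < δ implies |3/u − (1/2)| < ε.
|3/u − (1/2)| = 3·|6 − u|/(6·|u|) = 3|u − 6|/(6|u|).
Require δ ≤ 3 so that |u| > 6 − 3 = 3, hence 6|u| > 18.
Then |3/u − (1/2)| < 3|u − 6|/18, which is < ε when |u − 6| < 6ε.
Take δ = min(3, 6ε). Then 0 < |u − 6| < δ gives both |u − 6| < 3 and |u − 6| < 6ε, so |3/u − (1/2)| < ε.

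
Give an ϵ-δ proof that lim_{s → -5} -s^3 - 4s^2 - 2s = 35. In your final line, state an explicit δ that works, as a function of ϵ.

δ = min(1, ϵ/49)

Fix ϵ > 0. We want δ > 0 such that 0 < |s + 5| < δ implies |(-s^3 - 4s^2 - 2s) − 35| < ϵ.
(-s^3 - 4s^2 - 2s) − 35 = -s^3 - 4s^2 - 2s - 35 = (s + 5)(-s^2 + s - 7).
So |(-s^3 - 4s^2 - 2s) − 35| = |s + 5|·|-s^2 + s - 7|.
Assume first that |s + 5| < 1, so |s| < 6. Then |-s^2 + s - 7| ≤ 6^2 + 6 + 7 = 49.
Hence |(-s^3 - 4s^2 - 2s) − 35| ≤ 49|s + 5| < ϵ provided |s + 5| < ϵ/49.
Choosing δ = min(1, ϵ/49) ensures both conditions, hence |(-s^3 - 4s^2 - 2s) − 35| < ϵ.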